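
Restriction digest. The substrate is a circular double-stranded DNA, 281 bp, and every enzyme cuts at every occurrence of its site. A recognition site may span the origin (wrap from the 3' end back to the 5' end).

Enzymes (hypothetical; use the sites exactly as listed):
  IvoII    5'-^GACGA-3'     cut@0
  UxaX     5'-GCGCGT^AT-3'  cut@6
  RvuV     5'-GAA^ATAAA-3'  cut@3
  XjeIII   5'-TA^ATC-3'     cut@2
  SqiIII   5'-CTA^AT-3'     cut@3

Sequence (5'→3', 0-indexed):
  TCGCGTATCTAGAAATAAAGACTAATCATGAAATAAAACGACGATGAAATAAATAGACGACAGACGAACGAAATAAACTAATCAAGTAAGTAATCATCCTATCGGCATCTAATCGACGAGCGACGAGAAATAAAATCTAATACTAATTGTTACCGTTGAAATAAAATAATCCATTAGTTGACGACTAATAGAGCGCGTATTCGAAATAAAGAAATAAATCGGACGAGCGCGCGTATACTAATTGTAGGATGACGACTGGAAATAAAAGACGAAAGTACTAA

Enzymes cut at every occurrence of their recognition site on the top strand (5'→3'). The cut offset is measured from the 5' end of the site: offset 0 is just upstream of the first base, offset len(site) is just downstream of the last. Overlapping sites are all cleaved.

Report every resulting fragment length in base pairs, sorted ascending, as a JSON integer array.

Per-enzyme occurrences:
  IvoII (GACGA, off=0): starts [39, 55, 62, 114, 121, 179, 221, 250, 267] → cuts [39, 55, 62, 114, 121, 179, 221, 250, 267]
  UxaX (GCGCGTAT, off=6): starts [192, 228] → cuts [198, 234]
  RvuV (GAAATAAA, off=3): starts [11, 29, 45, 69, 126, 157, 202, 210, 258] → cuts [14, 32, 48, 72, 129, 160, 205, 213, 261]
  XjeIII (TAATC, off=2): starts [22, 78, 90, 109, 166, 278] → cuts [24, 80, 92, 111, 168, 280]
  SqiIII (CTAAT, off=3): starts [21, 77, 108, 136, 142, 184, 237, 277] → cuts [24, 80, 111, 139, 145, 187, 240, 280]

Pooled cuts: [14, 24, 32, 39, 48, 55, 62, 72, 80, 92, 111, 114, 121, 129, 139, 145, 160, 168, 179, 187, 198, 205, 213, 221, 234, 240, 250, 261, 267, 280]

Fragments:
  14→24: 10 bp
  24→32: 8 bp
  32→39: 7 bp
  39→48: 9 bp
  48→55: 7 bp
  55→62: 7 bp
  62→72: 10 bp
  72→80: 8 bp
  80→92: 12 bp
  92→111: 19 bp
  111→114: 3 bp
  114→121: 7 bp
  121→129: 8 bp
  129→139: 10 bp
  139→145: 6 bp
  145→160: 15 bp
  160→168: 8 bp
  168→179: 11 bp
  179→187: 8 bp
  187→198: 11 bp
  198→205: 7 bp
  205→213: 8 bp
  213→221: 8 bp
  221→234: 13 bp
  234→240: 6 bp
  240→250: 10 bp
  250→261: 11 bp
  261→267: 6 bp
  267→280: 13 bp
  280→14 (wrap): 281-280+14 = 15 bp

[3,6,6,6,7,7,7,7,7,8,8,8,8,8,8,8,9,10,10,10,10,11,11,11,12,13,13,15,15,19]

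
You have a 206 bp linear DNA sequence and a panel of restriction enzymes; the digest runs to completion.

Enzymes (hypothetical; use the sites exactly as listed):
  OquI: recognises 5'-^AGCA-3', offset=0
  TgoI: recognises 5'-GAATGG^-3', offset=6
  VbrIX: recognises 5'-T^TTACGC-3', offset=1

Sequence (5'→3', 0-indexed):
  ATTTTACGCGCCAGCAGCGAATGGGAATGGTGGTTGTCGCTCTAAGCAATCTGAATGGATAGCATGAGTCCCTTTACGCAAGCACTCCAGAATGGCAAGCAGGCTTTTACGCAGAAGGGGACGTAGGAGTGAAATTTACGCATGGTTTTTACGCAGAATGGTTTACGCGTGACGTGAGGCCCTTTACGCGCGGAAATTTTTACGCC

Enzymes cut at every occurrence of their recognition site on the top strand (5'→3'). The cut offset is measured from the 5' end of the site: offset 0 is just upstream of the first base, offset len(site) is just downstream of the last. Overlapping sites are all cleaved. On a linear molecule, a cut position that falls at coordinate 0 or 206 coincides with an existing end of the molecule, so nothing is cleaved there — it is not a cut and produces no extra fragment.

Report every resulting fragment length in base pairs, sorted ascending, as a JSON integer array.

Scan for sites:
  OquI AGCA/0: at [12, 44, 60, 80, 97] ⇒ [12, 44, 60, 80, 97]
  TgoI GAATGG/6: at [18, 24, 52, 89, 155] ⇒ [24, 30, 58, 95, 161]
  VbrIX TTTACGC/1: at [2, 72, 105, 134, 147, 161, 182, 198] ⇒ [3, 73, 106, 135, 148, 162, 183, 199]

All cut coordinates (distinct, sorted): [3, 12, 24, 30, 44, 58, 60, 73, 80, 95, 97, 106, 135, 148, 161, 162, 183, 199]

Fragments:
  [0,3): 3 bp
  [3,12): 9 bp
  [12,24): 12 bp
  [24,30): 6 bp
  [30,44): 14 bp
  [44,58): 14 bp
  [58,60): 2 bp
  [60,73): 13 bp
  [73,80): 7 bp
  [80,95): 15 bp
  [95,97): 2 bp
  [97,106): 9 bp
  [106,135): 29 bp
  [135,148): 13 bp
  [148,161): 13 bp
  [161,162): 1 bp
  [162,183): 21 bp
  [183,199): 16 bp
  [199,206): 7 bp

[1,2,2,3,6,7,7,9,9,12,13,13,13,14,14,15,16,21,29]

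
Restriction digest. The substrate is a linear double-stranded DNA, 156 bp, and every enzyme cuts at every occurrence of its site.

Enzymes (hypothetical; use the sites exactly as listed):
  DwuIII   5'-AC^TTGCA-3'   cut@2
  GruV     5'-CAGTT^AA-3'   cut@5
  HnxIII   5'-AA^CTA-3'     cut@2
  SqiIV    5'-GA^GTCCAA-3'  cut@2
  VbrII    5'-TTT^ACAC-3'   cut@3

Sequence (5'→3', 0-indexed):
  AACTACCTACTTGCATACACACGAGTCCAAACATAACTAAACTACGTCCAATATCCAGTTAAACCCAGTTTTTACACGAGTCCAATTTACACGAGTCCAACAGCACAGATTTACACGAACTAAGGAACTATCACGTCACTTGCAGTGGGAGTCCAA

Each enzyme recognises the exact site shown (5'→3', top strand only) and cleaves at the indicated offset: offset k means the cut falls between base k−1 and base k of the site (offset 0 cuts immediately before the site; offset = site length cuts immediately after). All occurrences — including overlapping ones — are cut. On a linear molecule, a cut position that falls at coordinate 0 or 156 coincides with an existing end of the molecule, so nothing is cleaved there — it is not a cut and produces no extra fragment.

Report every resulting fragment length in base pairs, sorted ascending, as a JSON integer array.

[2,5,6,6,6,7,8,8,9,11,12,12,13,14,18,19]

Scan for sites:
  DwuIII (ACTTGCA, off=2): starts [8, 137] → cuts [10, 139]
  GruV (CAGTTAA, off=5): starts [55] → cuts [60]
  HnxIII (AACTA, off=2): starts [0, 34, 39, 117, 125] → cuts [2, 36, 41, 119, 127]
  SqiIV (GAGTCCAA, off=2): starts [22, 77, 92, 148] → cuts [24, 79, 94, 150]
  VbrII (TTTACAC, off=3): starts [70, 85, 109] → cuts [73, 88, 112]

All cut coordinates (distinct, sorted): [2, 10, 24, 36, 41, 60, 73, 79, 88, 94, 112, 119, 127, 139, 150]

Fragment lengths:
  [0,2): 2 bp
  [2,10): 8 bp
  [10,24): 14 bp
  [24,36): 12 bp
  [36,41): 5 bp
  [41,60): 19 bp
  [60,73): 13 bp
  [73,79): 6 bp
  [79,88): 9 bp
  [88,94): 6 bp
  [94,112): 18 bp
  [112,119): 7 bp
  [119,127): 8 bp
  [127,139): 12 bp
  [139,150): 11 bp
  [150,156): 6 bp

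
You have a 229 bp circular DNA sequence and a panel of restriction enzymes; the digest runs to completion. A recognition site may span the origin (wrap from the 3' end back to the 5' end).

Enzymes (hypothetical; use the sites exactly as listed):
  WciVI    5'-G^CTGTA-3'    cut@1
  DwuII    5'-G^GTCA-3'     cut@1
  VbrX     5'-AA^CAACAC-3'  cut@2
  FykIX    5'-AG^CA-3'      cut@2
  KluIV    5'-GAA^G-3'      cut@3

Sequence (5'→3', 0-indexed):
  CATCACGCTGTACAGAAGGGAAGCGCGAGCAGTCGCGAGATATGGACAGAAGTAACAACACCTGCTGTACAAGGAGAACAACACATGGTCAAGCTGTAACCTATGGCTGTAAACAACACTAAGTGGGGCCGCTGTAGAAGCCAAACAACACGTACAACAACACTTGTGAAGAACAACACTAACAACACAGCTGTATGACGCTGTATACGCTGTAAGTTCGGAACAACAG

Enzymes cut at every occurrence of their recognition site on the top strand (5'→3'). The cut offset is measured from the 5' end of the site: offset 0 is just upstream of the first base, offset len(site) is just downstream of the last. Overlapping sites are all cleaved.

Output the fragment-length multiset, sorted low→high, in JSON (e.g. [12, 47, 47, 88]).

Site scan:
  WciVI (GCTGTA, off=1): starts [6, 63, 92, 105, 130, 189, 199, 208] → cuts [7, 64, 93, 106, 131, 190, 200, 209]
  DwuII (GGTCA, off=1): starts [86] → cuts [87]
  VbrX (AACAACAC, off=2): starts [53, 76, 111, 143, 155, 171, 180] → cuts [55, 78, 113, 145, 157, 173, 182]
  FykIX (AGCA, off=2): starts [27, 227] → cuts [0, 29]
  KluIV (GAAG, off=3): starts [14, 19, 48, 136, 167] → cuts [17, 22, 51, 139, 170]

Pooled cuts: [0, 7, 17, 22, 29, 51, 55, 64, 78, 87, 93, 106, 113, 131, 139, 145, 157, 170, 173, 182, 190, 200, 209]

Fragment lengths:
  0→7: 7 bp
  7→17: 10 bp
  17→22: 5 bp
  22→29: 7 bp
  29→51: 22 bp
  51→55: 4 bp
  55→64: 9 bp
  64→78: 14 bp
  78→87: 9 bp
  87→93: 6 bp
  93→106: 13 bp
  106→113: 7 bp
  113→131: 18 bp
  131→139: 8 bp
  139→145: 6 bp
  145→157: 12 bp
  157→170: 13 bp
  170→173: 3 bp
  173→182: 9 bp
  182→190: 8 bp
  190→200: 10 bp
  200→209: 9 bp
  209→0 (wrap): 229-209+0 = 20 bp

[3,4,5,6,6,7,7,7,8,8,9,9,9,9,10,10,12,13,13,14,18,20,22]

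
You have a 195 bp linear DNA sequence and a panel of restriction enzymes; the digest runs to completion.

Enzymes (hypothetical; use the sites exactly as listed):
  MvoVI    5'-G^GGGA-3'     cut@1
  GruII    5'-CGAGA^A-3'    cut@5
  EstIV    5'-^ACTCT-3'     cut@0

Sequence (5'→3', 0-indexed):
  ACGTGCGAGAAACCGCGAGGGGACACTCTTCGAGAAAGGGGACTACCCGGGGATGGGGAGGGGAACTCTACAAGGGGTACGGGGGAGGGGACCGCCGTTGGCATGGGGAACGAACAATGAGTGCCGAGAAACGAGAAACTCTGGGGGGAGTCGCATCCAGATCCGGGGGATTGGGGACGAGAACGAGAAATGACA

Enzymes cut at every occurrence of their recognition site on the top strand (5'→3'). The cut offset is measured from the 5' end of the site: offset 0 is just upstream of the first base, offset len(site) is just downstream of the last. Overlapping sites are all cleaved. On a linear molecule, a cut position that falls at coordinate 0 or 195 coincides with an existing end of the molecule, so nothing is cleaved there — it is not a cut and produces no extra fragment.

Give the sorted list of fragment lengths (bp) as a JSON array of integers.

Site scan:
  MvoVI GGGGA/1: at [18, 37, 48, 54, 59, 81, 86, 104, 144, 165, 172] ⇒ [19, 38, 49, 55, 60, 82, 87, 105, 145, 166, 173]
  GruII CGAGAA/5: at [5, 30, 124, 131, 177, 183] ⇒ [10, 35, 129, 136, 182, 188]
  EstIV ACTCT/0: at [24, 64, 137] ⇒ [24, 64, 137]

All cut coordinates (distinct, sorted): [10, 19, 24, 35, 38, 49, 55, 60, 64, 82, 87, 105, 129, 136, 137, 145, 166, 173, 182, 188]

Fragments:
  [0,10): 10 bp
  [10,19): 9 bp
  [19,24): 5 bp
  [24,35): 11 bp
  [35,38): 3 bp
  [38,49): 11 bp
  [49,55): 6 bp
  [55,60): 5 bp
  [60,64): 4 bp
  [64,82): 18 bp
  [82,87): 5 bp
  [87,105): 18 bp
  [105,129): 24 bp
  [129,136): 7 bp
  [136,137): 1 bp
  [137,145): 8 bp
  [145,166): 21 bp
  [166,173): 7 bp
  [173,182): 9 bp
  [182,188): 6 bp
  [188,195): 7 bp

[1,3,4,5,5,5,6,6,7,7,7,8,9,9,10,11,11,18,18,21,24]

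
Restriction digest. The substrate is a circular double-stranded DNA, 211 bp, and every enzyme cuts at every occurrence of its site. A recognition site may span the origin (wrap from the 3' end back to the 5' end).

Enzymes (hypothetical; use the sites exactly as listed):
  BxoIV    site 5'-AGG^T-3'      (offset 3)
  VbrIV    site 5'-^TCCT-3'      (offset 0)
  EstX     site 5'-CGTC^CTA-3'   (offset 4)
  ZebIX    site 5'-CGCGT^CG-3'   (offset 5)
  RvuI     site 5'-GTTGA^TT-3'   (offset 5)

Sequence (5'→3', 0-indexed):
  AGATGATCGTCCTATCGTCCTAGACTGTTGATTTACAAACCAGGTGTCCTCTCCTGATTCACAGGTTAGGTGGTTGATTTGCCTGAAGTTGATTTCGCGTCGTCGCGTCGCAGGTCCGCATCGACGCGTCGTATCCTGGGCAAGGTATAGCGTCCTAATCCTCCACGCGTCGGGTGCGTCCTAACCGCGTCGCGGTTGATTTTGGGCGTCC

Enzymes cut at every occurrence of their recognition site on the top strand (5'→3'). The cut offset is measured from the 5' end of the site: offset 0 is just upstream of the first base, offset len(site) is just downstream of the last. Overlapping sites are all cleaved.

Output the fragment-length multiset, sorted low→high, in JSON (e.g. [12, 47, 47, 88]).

Scan for sites:
  BxoIV (AGGT, off=3): starts [41, 62, 67, 111, 142] → cuts [44, 65, 70, 114, 145]
  VbrIV (TCCT, off=0): starts [9, 17, 46, 51, 133, 152, 158, 178] → cuts [9, 17, 46, 51, 133, 152, 158, 178]
  EstX (CGTCCTA, off=4): starts [7, 15, 150, 176] → cuts [11, 19, 154, 180]
  ZebIX (CGCGTCG, off=5): starts [95, 103, 124, 165, 185] → cuts [100, 108, 129, 170, 190]
  RvuI (GTTGATT, off=5): starts [26, 72, 87, 194] → cuts [31, 77, 92, 199]

All cut coordinates (distinct, sorted): [9, 11, 17, 19, 31, 44, 46, 51, 65, 70, 77, 92, 100, 108, 114, 129, 133, 145, 152, 154, 158, 170, 178, 180, 190, 199]

Fragment lengths:
  9→11: 2 bp
  11→17: 6 bp
  17→19: 2 bp
  19→31: 12 bp
  31→44: 13 bp
  44→46: 2 bp
  46→51: 5 bp
  51→65: 14 bp
  65→70: 5 bp
  70→77: 7 bp
  77→92: 15 bp
  92→100: 8 bp
  100→108: 8 bp
  108→114: 6 bp
  114→129: 15 bp
  129→133: 4 bp
  133→145: 12 bp
  145→152: 7 bp
  152→154: 2 bp
  154→158: 4 bp
  158→170: 12 bp
  170→178: 8 bp
  178→180: 2 bp
  180→190: 10 bp
  190→199: 9 bp
  199→9 (wrap): 211-199+9 = 21 bp

[2,2,2,2,2,4,4,5,5,6,6,7,7,8,8,8,9,10,12,12,12,13,14,15,15,21]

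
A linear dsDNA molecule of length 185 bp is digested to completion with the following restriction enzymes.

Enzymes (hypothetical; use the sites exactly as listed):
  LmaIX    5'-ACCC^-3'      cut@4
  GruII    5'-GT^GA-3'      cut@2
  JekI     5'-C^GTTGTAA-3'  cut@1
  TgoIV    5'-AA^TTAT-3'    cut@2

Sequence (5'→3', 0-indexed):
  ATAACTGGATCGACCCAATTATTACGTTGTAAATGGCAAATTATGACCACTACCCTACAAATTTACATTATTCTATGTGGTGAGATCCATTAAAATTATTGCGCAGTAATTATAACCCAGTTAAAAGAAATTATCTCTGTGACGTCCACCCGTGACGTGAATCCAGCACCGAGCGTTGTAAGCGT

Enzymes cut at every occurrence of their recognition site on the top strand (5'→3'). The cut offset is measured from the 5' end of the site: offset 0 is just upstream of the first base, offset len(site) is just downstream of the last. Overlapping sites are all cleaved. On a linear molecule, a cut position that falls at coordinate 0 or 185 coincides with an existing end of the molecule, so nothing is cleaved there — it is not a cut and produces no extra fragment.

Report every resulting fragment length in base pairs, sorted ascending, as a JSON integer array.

Per-enzyme occurrences:
  LmaIX ACCC/4: at [12, 51, 114, 147] ⇒ [16, 55, 118, 151]
  GruII GTGA/2: at [79, 138, 151, 156] ⇒ [81, 140, 153, 158]
  JekI CGTTGTAA/1: at [24, 173] ⇒ [25, 174]
  TgoIV AATTAT/2: at [16, 38, 93, 107, 128] ⇒ [18, 40, 95, 109, 130]

All cut coordinates (distinct, sorted): [16, 18, 25, 40, 55, 81, 95, 109, 118, 130, 140, 151, 153, 158, 174]

Fragment lengths:
  [0,16): 16 bp
  [16,18): 2 bp
  [18,25): 7 bp
  [25,40): 15 bp
  [40,55): 15 bp
  [55,81): 26 bp
  [81,95): 14 bp
  [95,109): 14 bp
  [109,118): 9 bp
  [118,130): 12 bp
  [130,140): 10 bp
  [140,151): 11 bp
  [151,153): 2 bp
  [153,158): 5 bp
  [158,174): 16 bp
  [174,185): 11 bp

[2,2,5,7,9,10,11,11,12,14,14,15,15,16,16,26]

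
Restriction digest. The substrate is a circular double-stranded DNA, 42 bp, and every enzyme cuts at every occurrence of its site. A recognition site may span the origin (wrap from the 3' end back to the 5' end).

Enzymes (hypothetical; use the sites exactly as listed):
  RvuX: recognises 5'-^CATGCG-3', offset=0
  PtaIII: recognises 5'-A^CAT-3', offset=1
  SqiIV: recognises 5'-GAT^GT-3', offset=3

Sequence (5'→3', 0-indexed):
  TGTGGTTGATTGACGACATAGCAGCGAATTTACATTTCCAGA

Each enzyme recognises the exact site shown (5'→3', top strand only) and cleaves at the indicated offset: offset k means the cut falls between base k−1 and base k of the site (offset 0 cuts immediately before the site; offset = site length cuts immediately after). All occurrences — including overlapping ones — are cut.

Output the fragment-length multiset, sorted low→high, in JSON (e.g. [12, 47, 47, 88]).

Scan for sites:
  RvuX (CATGCG, off=0): no sites
  PtaIII (ACAT, off=1): starts [15, 31] → cuts [16, 32]
  SqiIV (GATGT, off=3): starts [40] → cuts [1]

Pooled cuts: [1, 16, 32]

Fragments:
  1→16: 15 bp
  16→32: 16 bp
  32→1 (wrap): 42-32+1 = 11 bp

[11,15,16]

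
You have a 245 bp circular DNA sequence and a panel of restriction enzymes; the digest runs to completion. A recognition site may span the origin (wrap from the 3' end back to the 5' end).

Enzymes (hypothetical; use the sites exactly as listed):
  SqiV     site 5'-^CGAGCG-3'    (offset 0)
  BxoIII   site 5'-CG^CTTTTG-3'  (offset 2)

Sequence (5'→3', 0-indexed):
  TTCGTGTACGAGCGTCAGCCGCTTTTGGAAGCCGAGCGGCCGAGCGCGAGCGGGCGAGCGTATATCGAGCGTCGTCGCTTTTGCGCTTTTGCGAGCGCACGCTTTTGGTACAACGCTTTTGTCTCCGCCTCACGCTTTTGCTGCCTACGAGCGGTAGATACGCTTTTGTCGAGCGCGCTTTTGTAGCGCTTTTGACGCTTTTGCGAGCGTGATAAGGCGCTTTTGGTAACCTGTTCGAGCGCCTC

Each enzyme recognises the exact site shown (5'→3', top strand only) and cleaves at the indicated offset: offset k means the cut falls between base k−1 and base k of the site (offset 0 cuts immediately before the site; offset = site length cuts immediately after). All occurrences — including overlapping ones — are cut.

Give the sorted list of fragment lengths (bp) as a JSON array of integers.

Site scan:
  SqiV (CGAGCG, off=0): starts [8, 32, 40, 46, 54, 65, 91, 147, 169, 203, 235] → cuts [8, 32, 40, 46, 54, 65, 91, 147, 169, 203, 235]
  BxoIII (CGCTTTTG, off=2): starts [19, 75, 83, 99, 113, 132, 160, 175, 186, 195, 217] → cuts [21, 77, 85, 101, 115, 134, 162, 177, 188, 197, 219]

All cut coordinates (distinct, sorted): [8, 21, 32, 40, 46, 54, 65, 77, 85, 91, 101, 115, 134, 147, 162, 169, 177, 188, 197, 203, 219, 235]

Fragments:
  8→21: 13 bp
  21→32: 11 bp
  32→40: 8 bp
  40→46: 6 bp
  46→54: 8 bp
  54→65: 11 bp
  65→77: 12 bp
  77→85: 8 bp
  85→91: 6 bp
  91→101: 10 bp
  101→115: 14 bp
  115→134: 19 bp
  134→147: 13 bp
  147→162: 15 bp
  162→169: 7 bp
  169→177: 8 bp
  177→188: 11 bp
  188→197: 9 bp
  197→203: 6 bp
  203→219: 16 bp
  219→235: 16 bp
  235→8 (wrap): 245-235+8 = 18 bp

[6,6,6,7,8,8,8,8,9,10,11,11,11,12,13,13,14,15,16,16,18,19]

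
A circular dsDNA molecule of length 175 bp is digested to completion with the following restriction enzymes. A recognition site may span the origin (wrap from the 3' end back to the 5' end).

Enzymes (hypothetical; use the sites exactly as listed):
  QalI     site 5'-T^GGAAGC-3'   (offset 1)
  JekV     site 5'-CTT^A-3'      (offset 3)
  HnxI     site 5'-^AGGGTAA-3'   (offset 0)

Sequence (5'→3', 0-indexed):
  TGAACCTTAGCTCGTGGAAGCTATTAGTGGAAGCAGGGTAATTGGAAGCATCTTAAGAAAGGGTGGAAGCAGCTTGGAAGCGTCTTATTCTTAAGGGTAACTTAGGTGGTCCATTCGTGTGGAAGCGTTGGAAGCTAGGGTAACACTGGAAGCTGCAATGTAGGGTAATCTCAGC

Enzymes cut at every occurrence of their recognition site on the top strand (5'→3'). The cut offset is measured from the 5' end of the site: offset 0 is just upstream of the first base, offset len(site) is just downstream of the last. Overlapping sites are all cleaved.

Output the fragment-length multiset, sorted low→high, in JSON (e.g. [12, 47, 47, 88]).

Site scan:
  QalI TGGAAGC/1: at [14, 27, 42, 63, 74, 119, 128, 146] ⇒ [15, 28, 43, 64, 75, 120, 129, 147]
  JekV CTTA/3: at [5, 51, 83, 89, 100] ⇒ [8, 54, 86, 92, 103]
  HnxI AGGGTAA/0: at [34, 93, 136, 161] ⇒ [34, 93, 136, 161]

Pooled cuts: [8, 15, 28, 34, 43, 54, 64, 75, 86, 92, 93, 103, 120, 129, 136, 147, 161]

Fragments:
  8→15: 7 bp
  15→28: 13 bp
  28→34: 6 bp
  34→43: 9 bp
  43→54: 11 bp
  54→64: 10 bp
  64→75: 11 bp
  75→86: 11 bp
  86→92: 6 bp
  92→93: 1 bp
  93→103: 10 bp
  103→120: 17 bp
  120→129: 9 bp
  129→136: 7 bp
  136→147: 11 bp
  147→161: 14 bp
  161→8 (wrap): 175-161+8 = 22 bp

[1,6,6,7,7,9,9,10,10,11,11,11,11,13,14,17,22]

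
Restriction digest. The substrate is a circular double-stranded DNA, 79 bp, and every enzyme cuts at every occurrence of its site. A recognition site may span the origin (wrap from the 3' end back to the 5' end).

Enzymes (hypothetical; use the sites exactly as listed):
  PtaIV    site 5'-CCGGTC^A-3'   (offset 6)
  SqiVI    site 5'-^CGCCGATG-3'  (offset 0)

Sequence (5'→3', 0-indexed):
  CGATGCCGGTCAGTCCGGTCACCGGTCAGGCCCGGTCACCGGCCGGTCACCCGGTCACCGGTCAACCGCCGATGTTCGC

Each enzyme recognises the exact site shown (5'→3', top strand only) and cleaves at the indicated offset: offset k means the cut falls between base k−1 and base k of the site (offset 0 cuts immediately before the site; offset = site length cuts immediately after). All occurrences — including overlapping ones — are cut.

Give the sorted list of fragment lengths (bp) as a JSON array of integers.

[3,7,7,8,9,10,10,11,14]

Per-enzyme occurrences:
  PtaIV CCGGTCA/6: at [5, 14, 21, 31, 42, 50, 57] ⇒ [11, 20, 27, 37, 48, 56, 63]
  SqiVI CGCCGATG/0: at [66, 76] ⇒ [66, 76]

All cut coordinates (distinct, sorted): [11, 20, 27, 37, 48, 56, 63, 66, 76]

Fragments:
  11→20: 9 bp
  20→27: 7 bp
  27→37: 10 bp
  37→48: 11 bp
  48→56: 8 bp
  56→63: 7 bp
  63→66: 3 bp
  66→76: 10 bp
  76→11 (wrap): 79-76+11 = 14 bp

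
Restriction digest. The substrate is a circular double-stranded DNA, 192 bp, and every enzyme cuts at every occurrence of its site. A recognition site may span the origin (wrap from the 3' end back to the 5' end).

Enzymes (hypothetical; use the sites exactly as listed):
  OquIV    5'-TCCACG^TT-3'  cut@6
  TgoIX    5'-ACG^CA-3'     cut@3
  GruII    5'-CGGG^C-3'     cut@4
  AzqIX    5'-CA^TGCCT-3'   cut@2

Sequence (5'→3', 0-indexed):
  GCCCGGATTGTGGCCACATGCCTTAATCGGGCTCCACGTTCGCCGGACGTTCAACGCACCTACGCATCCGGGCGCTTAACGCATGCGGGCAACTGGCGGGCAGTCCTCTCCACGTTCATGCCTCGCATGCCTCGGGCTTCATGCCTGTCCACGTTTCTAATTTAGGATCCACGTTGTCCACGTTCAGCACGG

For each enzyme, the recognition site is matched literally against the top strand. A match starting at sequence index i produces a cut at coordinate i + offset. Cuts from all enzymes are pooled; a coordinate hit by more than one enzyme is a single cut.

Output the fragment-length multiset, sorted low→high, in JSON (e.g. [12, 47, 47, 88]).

[4,5,7,8,8,8,9,9,9,9,11,11,12,13,14,17,18,20]

Site scan:
  OquIV TCCACGTT/6: at [32, 108, 147, 167, 176] ⇒ [38, 114, 153, 173, 182]
  TgoIX ACGCA/3: at [53, 61, 78] ⇒ [56, 64, 81]
  GruII CGGGC/4: at [27, 68, 85, 96, 132, 189] ⇒ [1, 31, 72, 89, 100, 136]
  AzqIX CATGCCT/2: at [16, 116, 125, 139] ⇒ [18, 118, 127, 141]

All cut coordinates (distinct, sorted): [1, 18, 31, 38, 56, 64, 72, 81, 89, 100, 114, 118, 127, 136, 141, 153, 173, 182]

Fragment lengths:
  1→18: 17 bp
  18→31: 13 bp
  31→38: 7 bp
  38→56: 18 bp
  56→64: 8 bp
  64→72: 8 bp
  72→81: 9 bp
  81→89: 8 bp
  89→100: 11 bp
  100→114: 14 bp
  114→118: 4 bp
  118→127: 9 bp
  127→136: 9 bp
  136→141: 5 bp
  141→153: 12 bp
  153→173: 20 bp
  173→182: 9 bp
  182→1 (wrap): 192-182+1 = 11 bp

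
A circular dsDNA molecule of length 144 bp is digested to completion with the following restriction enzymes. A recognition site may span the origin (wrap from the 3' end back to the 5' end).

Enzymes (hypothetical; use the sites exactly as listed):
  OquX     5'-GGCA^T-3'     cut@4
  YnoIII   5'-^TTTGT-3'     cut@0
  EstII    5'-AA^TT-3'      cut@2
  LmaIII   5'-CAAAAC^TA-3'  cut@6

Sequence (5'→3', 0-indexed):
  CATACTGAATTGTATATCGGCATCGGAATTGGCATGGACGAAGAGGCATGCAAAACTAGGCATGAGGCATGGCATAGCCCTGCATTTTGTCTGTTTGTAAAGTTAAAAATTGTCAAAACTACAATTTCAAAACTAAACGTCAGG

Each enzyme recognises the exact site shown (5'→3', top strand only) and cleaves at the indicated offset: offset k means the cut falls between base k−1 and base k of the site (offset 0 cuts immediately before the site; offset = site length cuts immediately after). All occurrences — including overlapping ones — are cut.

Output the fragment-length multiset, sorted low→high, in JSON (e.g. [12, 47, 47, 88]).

[5,5,6,6,6,7,7,8,8,9,10,11,13,13,14,16]

Scan for sites:
  OquX GGCAT/4: at [18, 30, 44, 58, 65, 70, 142] ⇒ [2, 22, 34, 48, 62, 69, 74]
  YnoIII TTTGT/0: at [85, 93] ⇒ [85, 93]
  EstII AATT/2: at [7, 26, 107, 122] ⇒ [9, 28, 109, 124]
  LmaIII CAAAACTA/6: at [50, 113, 127] ⇒ [56, 119, 133]

All cut coordinates (distinct, sorted): [2, 9, 22, 28, 34, 48, 56, 62, 69, 74, 85, 93, 109, 119, 124, 133]

Fragments:
  2→9: 7 bp
  9→22: 13 bp
  22→28: 6 bp
  28→34: 6 bp
  34→48: 14 bp
  48→56: 8 bp
  56→62: 6 bp
  62→69: 7 bp
  69→74: 5 bp
  74→85: 11 bp
  85→93: 8 bp
  93→109: 16 bp
  109→119: 10 bp
  119→124: 5 bp
  124→133: 9 bp
  133→2 (wrap): 144-133+2 = 13 bp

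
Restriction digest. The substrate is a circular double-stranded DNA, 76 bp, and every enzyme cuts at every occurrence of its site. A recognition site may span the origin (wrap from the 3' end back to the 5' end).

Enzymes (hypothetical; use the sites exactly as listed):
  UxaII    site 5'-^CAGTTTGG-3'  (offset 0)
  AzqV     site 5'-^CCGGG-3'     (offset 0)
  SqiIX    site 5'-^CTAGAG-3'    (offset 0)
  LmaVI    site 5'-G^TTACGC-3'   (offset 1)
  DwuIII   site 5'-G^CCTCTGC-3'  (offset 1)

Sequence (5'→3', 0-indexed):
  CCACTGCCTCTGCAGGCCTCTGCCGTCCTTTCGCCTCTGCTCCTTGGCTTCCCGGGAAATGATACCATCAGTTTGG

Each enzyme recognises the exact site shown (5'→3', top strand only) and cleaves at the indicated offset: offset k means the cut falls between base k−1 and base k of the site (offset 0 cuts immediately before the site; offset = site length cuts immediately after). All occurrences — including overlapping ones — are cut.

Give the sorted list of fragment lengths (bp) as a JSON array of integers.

Per-enzyme occurrences:
  UxaII CAGTTTGG/0: at [68] ⇒ [68]
  AzqV CCGGG/0: at [51] ⇒ [51]
  SqiIX (CTAGAG, off=0): no sites
  LmaVI (GTTACGC, off=1): no sites
  DwuIII GCCTCTGC/1: at [5, 15, 32] ⇒ [6, 16, 33]

Pooled cuts: [6, 16, 33, 51, 68]

Fragment lengths:
  6→16: 10 bp
  16→33: 17 bp
  33→51: 18 bp
  51→68: 17 bp
  68→6 (wrap): 76-68+6 = 14 bp

[10,14,17,17,18]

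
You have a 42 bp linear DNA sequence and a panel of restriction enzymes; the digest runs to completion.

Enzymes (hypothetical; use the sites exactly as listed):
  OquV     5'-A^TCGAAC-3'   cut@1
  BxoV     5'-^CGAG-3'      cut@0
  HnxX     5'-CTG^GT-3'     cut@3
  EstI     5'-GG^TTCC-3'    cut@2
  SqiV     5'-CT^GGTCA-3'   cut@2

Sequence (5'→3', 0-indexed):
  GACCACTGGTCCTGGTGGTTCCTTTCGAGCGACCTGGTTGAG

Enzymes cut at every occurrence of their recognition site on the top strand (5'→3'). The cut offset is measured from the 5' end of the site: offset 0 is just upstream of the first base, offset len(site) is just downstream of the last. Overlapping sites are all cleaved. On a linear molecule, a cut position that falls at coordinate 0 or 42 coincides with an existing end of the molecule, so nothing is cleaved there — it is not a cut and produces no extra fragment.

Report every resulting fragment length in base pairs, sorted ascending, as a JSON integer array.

Scan for sites:
  OquV (ATCGAAC, off=1): no sites
  BxoV CGAG/0: at [25] ⇒ [25]
  HnxX CTGGT/3: at [5, 11, 33] ⇒ [8, 14, 36]
  EstI GGTTCC/2: at [16] ⇒ [18]
  SqiV (CTGGTCA, off=2): no sites

Pooled cuts: [8, 14, 18, 25, 36]

Fragments:
  [0,8): 8 bp
  [8,14): 6 bp
  [14,18): 4 bp
  [18,25): 7 bp
  [25,36): 11 bp
  [36,42): 6 bp

[4,6,6,7,8,11]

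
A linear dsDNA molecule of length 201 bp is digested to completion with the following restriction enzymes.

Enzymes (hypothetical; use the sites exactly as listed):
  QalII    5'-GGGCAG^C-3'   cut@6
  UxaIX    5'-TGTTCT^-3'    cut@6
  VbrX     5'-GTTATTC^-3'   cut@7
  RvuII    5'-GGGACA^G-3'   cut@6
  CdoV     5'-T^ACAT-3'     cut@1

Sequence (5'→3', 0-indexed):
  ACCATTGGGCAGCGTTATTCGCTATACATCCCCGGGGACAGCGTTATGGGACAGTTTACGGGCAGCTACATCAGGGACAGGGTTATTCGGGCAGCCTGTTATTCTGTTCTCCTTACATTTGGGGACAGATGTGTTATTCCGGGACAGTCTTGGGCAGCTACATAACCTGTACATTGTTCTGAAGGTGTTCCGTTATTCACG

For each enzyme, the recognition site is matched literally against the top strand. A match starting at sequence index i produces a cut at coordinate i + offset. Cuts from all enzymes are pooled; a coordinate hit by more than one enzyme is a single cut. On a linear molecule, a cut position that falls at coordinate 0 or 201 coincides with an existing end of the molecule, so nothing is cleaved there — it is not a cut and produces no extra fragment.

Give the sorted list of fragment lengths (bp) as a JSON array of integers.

[2,2,3,4,5,6,6,7,8,9,10,10,11,11,12,12,12,12,13,13,15,18]

Scan for sites:
  QalII GGGCAGC/6: at [6, 59, 88, 151] ⇒ [12, 65, 94, 157]
  UxaIX TGTTCT/6: at [104, 174] ⇒ [110, 180]
  VbrX GTTATTC/7: at [13, 81, 97, 132, 191] ⇒ [20, 88, 104, 139, 198]
  RvuII GGGACAG/6: at [34, 47, 73, 121, 140] ⇒ [40, 53, 79, 127, 146]
  CdoV TACAT/1: at [24, 66, 113, 158, 169] ⇒ [25, 67, 114, 159, 170]

All cut coordinates (distinct, sorted): [12, 20, 25, 40, 53, 65, 67, 79, 88, 94, 104, 110, 114, 127, 139, 146, 157, 159, 170, 180, 198]

Fragments:
  [0,12): 12 bp
  [12,20): 8 bp
  [20,25): 5 bp
  [25,40): 15 bp
  [40,53): 13 bp
  [53,65): 12 bp
  [65,67): 2 bp
  [67,79): 12 bp
  [79,88): 9 bp
  [88,94): 6 bp
  [94,104): 10 bp
  [104,110): 6 bp
  [110,114): 4 bp
  [114,127): 13 bp
  [127,139): 12 bp
  [139,146): 7 bp
  [146,157): 11 bp
  [157,159): 2 bp
  [159,170): 11 bp
  [170,180): 10 bp
  [180,198): 18 bp
  [198,201): 3 bp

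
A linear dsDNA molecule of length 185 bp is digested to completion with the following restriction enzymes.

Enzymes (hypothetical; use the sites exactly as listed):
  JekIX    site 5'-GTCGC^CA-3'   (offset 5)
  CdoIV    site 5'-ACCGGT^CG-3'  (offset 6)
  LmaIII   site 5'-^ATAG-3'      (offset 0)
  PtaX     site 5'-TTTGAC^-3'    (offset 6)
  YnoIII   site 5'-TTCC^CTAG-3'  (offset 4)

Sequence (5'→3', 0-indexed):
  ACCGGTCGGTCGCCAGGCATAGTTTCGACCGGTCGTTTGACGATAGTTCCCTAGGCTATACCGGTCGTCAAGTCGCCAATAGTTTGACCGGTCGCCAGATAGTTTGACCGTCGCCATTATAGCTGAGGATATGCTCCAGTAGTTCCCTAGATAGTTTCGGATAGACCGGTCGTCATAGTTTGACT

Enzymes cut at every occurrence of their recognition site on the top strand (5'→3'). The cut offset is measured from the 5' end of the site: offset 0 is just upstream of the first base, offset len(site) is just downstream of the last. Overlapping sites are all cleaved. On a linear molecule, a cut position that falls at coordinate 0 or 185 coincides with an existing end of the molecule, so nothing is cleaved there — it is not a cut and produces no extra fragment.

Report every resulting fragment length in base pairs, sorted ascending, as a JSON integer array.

[1,1,2,3,3,4,4,4,4,5,6,6,7,8,8,10,10,10,10,10,11,15,15,28]

Per-enzyme occurrences:
  JekIX GTCGCCA/5: at [8, 71, 90, 109] ⇒ [13, 76, 95, 114]
  CdoIV ACCGGTCG/6: at [0, 27, 59, 86, 164] ⇒ [6, 33, 65, 92, 170]
  LmaIII ATAG/0: at [18, 42, 78, 98, 118, 150, 160, 174] ⇒ [18, 42, 78, 98, 118, 150, 160, 174]
  PtaX TTTGAC/6: at [35, 82, 102, 178] ⇒ [41, 88, 108, 184]
  YnoIII TTCCCTAG/4: at [46, 142] ⇒ [50, 146]

All cut coordinates (distinct, sorted): [6, 13, 18, 33, 41, 42, 50, 65, 76, 78, 88, 92, 95, 98, 108, 114, 118, 146, 150, 160, 170, 174, 184]

Fragment lengths:
  [0,6): 6 bp
  [6,13): 7 bp
  [13,18): 5 bp
  [18,33): 15 bp
  [33,41): 8 bp
  [41,42): 1 bp
  [42,50): 8 bp
  [50,65): 15 bp
  [65,76): 11 bp
  [76,78): 2 bp
  [78,88): 10 bp
  [88,92): 4 bp
  [92,95): 3 bp
  [95,98): 3 bp
  [98,108): 10 bp
  [108,114): 6 bp
  [114,118): 4 bp
  [118,146): 28 bp
  [146,150): 4 bp
  [150,160): 10 bp
  [160,170): 10 bp
  [170,174): 4 bp
  [174,184): 10 bp
  [184,185): 1 bp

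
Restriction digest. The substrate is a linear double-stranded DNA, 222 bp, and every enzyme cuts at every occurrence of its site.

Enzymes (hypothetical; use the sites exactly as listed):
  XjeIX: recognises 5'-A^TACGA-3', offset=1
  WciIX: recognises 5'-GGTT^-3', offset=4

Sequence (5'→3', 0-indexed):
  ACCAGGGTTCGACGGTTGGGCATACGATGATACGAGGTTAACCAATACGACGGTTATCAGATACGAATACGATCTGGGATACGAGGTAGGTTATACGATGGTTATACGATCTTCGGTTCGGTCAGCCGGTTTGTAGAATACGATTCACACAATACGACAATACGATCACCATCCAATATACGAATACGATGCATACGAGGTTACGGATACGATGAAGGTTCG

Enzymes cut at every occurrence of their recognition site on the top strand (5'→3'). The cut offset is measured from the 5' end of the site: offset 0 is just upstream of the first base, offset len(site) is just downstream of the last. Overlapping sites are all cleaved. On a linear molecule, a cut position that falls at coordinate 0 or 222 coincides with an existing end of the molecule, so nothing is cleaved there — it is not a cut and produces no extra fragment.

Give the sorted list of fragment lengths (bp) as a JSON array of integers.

Site scan:
  XjeIX ATACGA/1: at [21, 29, 44, 60, 66, 78, 92, 103, 137, 151, 159, 177, 183, 192, 206] ⇒ [22, 30, 45, 61, 67, 79, 93, 104, 138, 152, 160, 178, 184, 193, 207]
  WciIX GGTT/4: at [5, 13, 35, 51, 88, 99, 114, 127, 198, 216] ⇒ [9, 17, 39, 55, 92, 103, 118, 131, 202, 220]

All cut coordinates (distinct, sorted): [9, 17, 22, 30, 39, 45, 55, 61, 67, 79, 92, 93, 103, 104, 118, 131, 138, 152, 160, 178, 184, 193, 202, 207, 220]

Fragment lengths:
  [0,9): 9 bp
  [9,17): 8 bp
  [17,22): 5 bp
  [22,30): 8 bp
  [30,39): 9 bp
  [39,45): 6 bp
  [45,55): 10 bp
  [55,61): 6 bp
  [61,67): 6 bp
  [67,79): 12 bp
  [79,92): 13 bp
  [92,93): 1 bp
  [93,103): 10 bp
  [103,104): 1 bp
  [104,118): 14 bp
  [118,131): 13 bp
  [131,138): 7 bp
  [138,152): 14 bp
  [152,160): 8 bp
  [160,178): 18 bp
  [178,184): 6 bp
  [184,193): 9 bp
  [193,202): 9 bp
  [202,207): 5 bp
  [207,220): 13 bp
  [220,222): 2 bp

[1,1,2,5,5,6,6,6,6,7,8,8,8,9,9,9,9,10,10,12,13,13,13,14,14,18]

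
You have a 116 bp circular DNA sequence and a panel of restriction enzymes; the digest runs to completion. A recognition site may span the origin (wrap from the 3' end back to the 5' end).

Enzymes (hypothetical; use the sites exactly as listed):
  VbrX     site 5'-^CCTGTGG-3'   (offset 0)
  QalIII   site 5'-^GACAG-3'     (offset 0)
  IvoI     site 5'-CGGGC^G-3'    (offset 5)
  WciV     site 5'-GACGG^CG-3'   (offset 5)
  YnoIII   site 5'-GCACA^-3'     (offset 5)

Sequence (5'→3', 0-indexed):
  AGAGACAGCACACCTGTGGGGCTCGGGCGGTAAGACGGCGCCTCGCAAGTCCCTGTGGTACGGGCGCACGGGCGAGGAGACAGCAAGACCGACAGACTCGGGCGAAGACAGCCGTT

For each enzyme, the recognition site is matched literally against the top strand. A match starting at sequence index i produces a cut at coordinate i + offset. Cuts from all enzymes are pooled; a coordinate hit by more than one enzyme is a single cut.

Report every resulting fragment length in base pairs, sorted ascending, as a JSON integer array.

Site scan:
  VbrX CCTGTGG/0: at [12, 51] ⇒ [12, 51]
  QalIII GACAG/0: at [3, 78, 90, 106] ⇒ [3, 78, 90, 106]
  IvoI CGGGCG/5: at [23, 60, 68, 98] ⇒ [28, 65, 73, 103]
  WciV GACGGCG/5: at [33] ⇒ [38]
  YnoIII GCACA/5: at [7] ⇒ [12]

All cut coordinates (distinct, sorted): [3, 12, 28, 38, 51, 65, 73, 78, 90, 103, 106]

Fragment lengths:
  3→12: 9 bp
  12→28: 16 bp
  28→38: 10 bp
  38→51: 13 bp
  51→65: 14 bp
  65→73: 8 bp
  73→78: 5 bp
  78→90: 12 bp
  90→103: 13 bp
  103→106: 3 bp
  106→3 (wrap): 116-106+3 = 13 bp

[3,5,8,9,10,12,13,13,13,14,16]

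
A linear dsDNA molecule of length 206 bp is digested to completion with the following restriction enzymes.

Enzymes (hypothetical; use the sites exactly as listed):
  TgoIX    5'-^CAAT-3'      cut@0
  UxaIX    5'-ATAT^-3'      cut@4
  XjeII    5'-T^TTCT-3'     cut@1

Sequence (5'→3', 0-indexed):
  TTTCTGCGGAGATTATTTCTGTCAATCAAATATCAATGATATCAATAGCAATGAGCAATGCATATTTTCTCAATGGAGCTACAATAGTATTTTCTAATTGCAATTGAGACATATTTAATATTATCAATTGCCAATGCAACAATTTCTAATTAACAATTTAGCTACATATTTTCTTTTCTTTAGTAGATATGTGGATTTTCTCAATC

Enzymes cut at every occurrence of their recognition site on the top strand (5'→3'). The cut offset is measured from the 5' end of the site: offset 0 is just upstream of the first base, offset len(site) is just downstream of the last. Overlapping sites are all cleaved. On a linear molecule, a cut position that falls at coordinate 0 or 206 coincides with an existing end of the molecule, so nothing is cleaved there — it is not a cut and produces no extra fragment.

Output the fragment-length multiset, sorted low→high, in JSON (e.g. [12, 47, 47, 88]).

Per-enzyme occurrences:
  TgoIX CAAT/0: at [22, 33, 42, 48, 55, 70, 81, 100, 124, 131, 139, 153, 201] ⇒ [22, 33, 42, 48, 55, 70, 81, 100, 124, 131, 139, 153, 201]
  UxaIX ATAT/4: at [29, 38, 61, 110, 117, 165, 186] ⇒ [33, 42, 65, 114, 121, 169, 190]
  XjeII TTTCT/1: at [0, 15, 65, 90, 142, 169, 174, 196] ⇒ [1, 16, 66, 91, 143, 170, 175, 197]

Pooled cuts: [1, 16, 22, 33, 42, 48, 55, 65, 66, 70, 81, 91, 100, 114, 121, 124, 131, 139, 143, 153, 169, 170, 175, 190, 197, 201]

Fragments:
  [0,1): 1 bp
  [1,16): 15 bp
  [16,22): 6 bp
  [22,33): 11 bp
  [33,42): 9 bp
  [42,48): 6 bp
  [48,55): 7 bp
  [55,65): 10 bp
  [65,66): 1 bp
  [66,70): 4 bp
  [70,81): 11 bp
  [81,91): 10 bp
  [91,100): 9 bp
  [100,114): 14 bp
  [114,121): 7 bp
  [121,124): 3 bp
  [124,131): 7 bp
  [131,139): 8 bp
  [139,143): 4 bp
  [143,153): 10 bp
  [153,169): 16 bp
  [169,170): 1 bp
  [170,175): 5 bp
  [175,190): 15 bp
  [190,197): 7 bp
  [197,201): 4 bp
  [201,206): 5 bp

[1,1,1,3,4,4,4,5,5,6,6,7,7,7,7,8,9,9,10,10,10,11,11,14,15,15,16]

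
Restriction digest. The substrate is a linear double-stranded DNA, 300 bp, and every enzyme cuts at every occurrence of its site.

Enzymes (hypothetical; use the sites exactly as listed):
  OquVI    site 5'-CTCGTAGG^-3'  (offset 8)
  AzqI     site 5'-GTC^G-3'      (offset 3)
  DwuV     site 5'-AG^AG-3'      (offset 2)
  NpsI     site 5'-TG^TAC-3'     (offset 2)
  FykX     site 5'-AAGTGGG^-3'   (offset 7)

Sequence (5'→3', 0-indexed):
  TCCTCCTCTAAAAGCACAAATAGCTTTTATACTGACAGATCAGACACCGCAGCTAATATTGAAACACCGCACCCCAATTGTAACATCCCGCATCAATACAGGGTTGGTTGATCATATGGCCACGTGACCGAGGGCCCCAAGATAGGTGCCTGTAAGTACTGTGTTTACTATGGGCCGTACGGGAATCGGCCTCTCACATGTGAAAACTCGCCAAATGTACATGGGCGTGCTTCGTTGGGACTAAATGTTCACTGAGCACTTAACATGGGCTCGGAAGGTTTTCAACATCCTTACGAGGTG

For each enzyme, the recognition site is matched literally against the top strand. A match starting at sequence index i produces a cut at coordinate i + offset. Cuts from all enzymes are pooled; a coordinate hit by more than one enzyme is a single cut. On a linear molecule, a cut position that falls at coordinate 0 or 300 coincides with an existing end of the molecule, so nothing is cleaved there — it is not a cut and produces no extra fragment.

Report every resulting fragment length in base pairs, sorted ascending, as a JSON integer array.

[83,217]

Scan for sites:
  OquVI (CTCGTAGG, off=8): no sites
  AzqI (GTCG, off=3): no sites
  DwuV (AGAG, off=2): no sites
  NpsI (TGTAC, off=2): starts [215] → cuts [217]
  FykX (AAGTGGG, off=7): no sites

All cut coordinates (distinct, sorted): [217]

Fragment lengths:
  [0,217): 217 bp
  [217,300): 83 bp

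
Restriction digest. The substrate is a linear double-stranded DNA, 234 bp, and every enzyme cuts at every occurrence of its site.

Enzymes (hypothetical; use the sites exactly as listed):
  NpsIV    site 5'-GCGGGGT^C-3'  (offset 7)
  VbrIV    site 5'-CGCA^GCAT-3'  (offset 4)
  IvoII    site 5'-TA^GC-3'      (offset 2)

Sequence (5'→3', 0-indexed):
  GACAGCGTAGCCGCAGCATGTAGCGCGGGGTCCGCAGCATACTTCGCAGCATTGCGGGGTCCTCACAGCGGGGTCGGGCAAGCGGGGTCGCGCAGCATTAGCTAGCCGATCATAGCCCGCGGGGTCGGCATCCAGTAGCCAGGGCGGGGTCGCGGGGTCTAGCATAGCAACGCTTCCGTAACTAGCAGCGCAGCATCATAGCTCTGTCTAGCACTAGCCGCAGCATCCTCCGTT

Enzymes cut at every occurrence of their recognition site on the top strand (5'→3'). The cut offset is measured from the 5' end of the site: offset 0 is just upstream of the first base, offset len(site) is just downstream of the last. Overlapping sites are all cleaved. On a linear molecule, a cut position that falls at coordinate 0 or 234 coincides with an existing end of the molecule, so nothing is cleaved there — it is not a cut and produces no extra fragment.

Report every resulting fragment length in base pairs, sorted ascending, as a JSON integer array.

[3,4,5,5,6,6,6,6,6,7,8,8,8,9,9,10,10,11,12,12,12,12,13,14,14,18]

Site scan:
  NpsIV GCGGGGTC/7: at [24, 53, 67, 81, 118, 143, 151] ⇒ [31, 60, 74, 88, 125, 150, 158]
  VbrIV CGCAGCAT/4: at [11, 32, 44, 90, 188, 218] ⇒ [15, 36, 48, 94, 192, 222]
  IvoII TAGC/2: at [7, 20, 98, 102, 112, 135, 159, 164, 182, 198, 208, 214] ⇒ [9, 22, 100, 104, 114, 137, 161, 166, 184, 200, 210, 216]

All cut coordinates (distinct, sorted): [9, 15, 22, 31, 36, 48, 60, 74, 88, 94, 100, 104, 114, 125, 137, 150, 158, 161, 166, 184, 192, 200, 210, 216, 222]

Fragments:
  [0,9): 9 bp
  [9,15): 6 bp
  [15,22): 7 bp
  [22,31): 9 bp
  [31,36): 5 bp
  [36,48): 12 bp
  [48,60): 12 bp
  [60,74): 14 bp
  [74,88): 14 bp
  [88,94): 6 bp
  [94,100): 6 bp
  [100,104): 4 bp
  [104,114): 10 bp
  [114,125): 11 bp
  [125,137): 12 bp
  [137,150): 13 bp
  [150,158): 8 bp
  [158,161): 3 bp
  [161,166): 5 bp
  [166,184): 18 bp
  [184,192): 8 bp
  [192,200): 8 bp
  [200,210): 10 bp
  [210,216): 6 bp
  [216,222): 6 bp
  [222,234): 12 bp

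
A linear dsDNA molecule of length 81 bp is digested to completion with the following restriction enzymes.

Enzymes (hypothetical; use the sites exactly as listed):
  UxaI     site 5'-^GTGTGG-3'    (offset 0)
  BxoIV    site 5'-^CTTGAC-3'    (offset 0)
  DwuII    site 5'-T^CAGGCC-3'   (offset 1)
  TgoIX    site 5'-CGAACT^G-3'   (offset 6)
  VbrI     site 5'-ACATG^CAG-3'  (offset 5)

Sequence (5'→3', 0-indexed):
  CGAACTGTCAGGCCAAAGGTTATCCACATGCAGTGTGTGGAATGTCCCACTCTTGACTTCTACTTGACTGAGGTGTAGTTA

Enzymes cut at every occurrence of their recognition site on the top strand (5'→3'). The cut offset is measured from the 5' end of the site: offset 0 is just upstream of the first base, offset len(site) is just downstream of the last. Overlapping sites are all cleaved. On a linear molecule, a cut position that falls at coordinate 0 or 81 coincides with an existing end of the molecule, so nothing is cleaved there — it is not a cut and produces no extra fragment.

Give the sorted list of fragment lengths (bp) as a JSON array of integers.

[2,4,6,11,17,19,22]

Scan for sites:
  UxaI GTGTGG/0: at [34] ⇒ [34]
  BxoIV CTTGAC/0: at [51, 62] ⇒ [51, 62]
  DwuII TCAGGCC/1: at [7] ⇒ [8]
  TgoIX CGAACTG/6: at [0] ⇒ [6]
  VbrI ACATGCAG/5: at [25] ⇒ [30]

All cut coordinates (distinct, sorted): [6, 8, 30, 34, 51, 62]

Fragment lengths:
  [0,6): 6 bp
  [6,8): 2 bp
  [8,30): 22 bp
  [30,34): 4 bp
  [34,51): 17 bp
  [51,62): 11 bp
  [62,81): 19 bp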